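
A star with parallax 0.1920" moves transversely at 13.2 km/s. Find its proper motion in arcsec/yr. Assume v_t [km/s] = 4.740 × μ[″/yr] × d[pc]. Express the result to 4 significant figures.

0.5347 arcsec/yr

d = 1/p = 1/0.1920″ = 5.2083 pc.
μ = v_t / (4.74 d) = 13.2 / (4.74 × 5.2083) = 13.2 / 24.687 = 0.53469 ″/yr.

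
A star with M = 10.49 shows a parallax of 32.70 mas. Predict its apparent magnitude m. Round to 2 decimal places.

d = 1/p = 1/0.03270″ = 30.581 pc.
m − M = 5 log₁₀ d − 5 = 5 log₁₀(30.581) − 5 = 7.4273 − 5 = 2.4273.
m = M + (m − M) = 10.49 + 2.4273 = 12.92.

m = 12.92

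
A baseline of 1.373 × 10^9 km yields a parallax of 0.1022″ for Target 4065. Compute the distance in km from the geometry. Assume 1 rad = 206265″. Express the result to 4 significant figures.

2.771 × 10^15 km

θ = 0.1022″ = 0.1022/206265 = 4.9548 × 10^-7 rad.
d = B/θ = (1.373 × 10^9) / (4.9548 × 10^-7) = 2.7711 × 10^15 km.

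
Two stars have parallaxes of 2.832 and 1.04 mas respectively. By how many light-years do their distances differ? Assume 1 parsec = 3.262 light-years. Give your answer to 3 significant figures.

1980 ly

d_A = 1/0.002832″ = 353.11 pc; d_B = 1/0.001040″ = 961.54 pc.
|d_B − d_A| = |961.54 − 353.11| = 608.43 pc = 608.43 × 3.262 ly = 1984.7 ly.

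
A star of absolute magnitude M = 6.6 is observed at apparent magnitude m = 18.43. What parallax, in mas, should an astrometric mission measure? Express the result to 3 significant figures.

0.431 mas

m − M = 18.43 − 6.6 = 11.83.
d = 10^((m−M)/5 + 1) = 10^3.366 = 2322.7 pc.
p = 1/d = 1/2322.7 = 0.00043053 arcsec = 0.43053 mas.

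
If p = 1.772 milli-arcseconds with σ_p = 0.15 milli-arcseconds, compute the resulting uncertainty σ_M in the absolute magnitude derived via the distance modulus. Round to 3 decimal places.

σ_M = 0.184 mag

M = m − 5 log₁₀ d + 5 = m + 5 log₁₀ p + 5, so ∂M/∂p = 5/(p ln 10).
σ_M = (5/ln 10) · (σ_p/p) = 2.1715 × 0.15/1.772 = 2.1715 × 0.08465 = 0.18382.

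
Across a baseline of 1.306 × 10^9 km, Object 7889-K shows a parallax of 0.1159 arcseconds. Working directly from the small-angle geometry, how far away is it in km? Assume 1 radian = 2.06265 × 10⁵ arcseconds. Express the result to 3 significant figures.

θ = 0.1159″ = 0.1159/206265 = 5.6190 × 10^-7 rad.
d = B/θ = (1.306 × 10^9) / (5.6190 × 10^-7) = 2.3243 × 10^15 km.

2.32 × 10^15 km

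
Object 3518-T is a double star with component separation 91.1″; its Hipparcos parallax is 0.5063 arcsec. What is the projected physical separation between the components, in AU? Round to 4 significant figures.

179.9 AU

d = 1/p = 1/0.5063″ = 1.9751 pc.
At distance d (pc), an angle of θ arcsec spans θ·d AU: s = 91.1 × 1.9751 = 179.93 AU.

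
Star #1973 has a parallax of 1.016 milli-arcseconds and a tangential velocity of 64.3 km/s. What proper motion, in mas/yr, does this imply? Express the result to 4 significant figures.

d = 1/p = 1/0.001016″ = 984.25 pc.
μ = v_t / (4.74 d) = 64.3 / (4.74 × 984.25) = 64.3 / 4665.3 = 0.013783 ″/yr = 13.783 mas/yr.

13.78 mas/yr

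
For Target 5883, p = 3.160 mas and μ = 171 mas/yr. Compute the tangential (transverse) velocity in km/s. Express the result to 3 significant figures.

257 km/s

d = 1/p = 1/0.003160″ = 316.46 pc.
μ = 171 mas/yr = 0.171 ″/yr.
v_t = 4.74 × μ × d = 4.74 × 0.171 × 316.46 = 256.5 km/s.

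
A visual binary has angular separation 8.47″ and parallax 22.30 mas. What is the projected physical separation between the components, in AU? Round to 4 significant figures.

d = 1/p = 1/0.02230″ = 44.843 pc.
At distance d (pc), an angle of θ arcsec spans θ·d AU: s = 8.47 × 44.843 = 379.82 AU.

379.8 AU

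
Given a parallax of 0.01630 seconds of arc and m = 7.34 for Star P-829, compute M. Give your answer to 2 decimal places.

d = 1/p = 1/0.01630″ = 61.35 pc.
m − M = 5 log₁₀(61.35) − 5 = 8.9391 − 5 = 3.9391.
M = m − (m − M) = 7.34 − 3.9391 = 3.40.

M = 3.40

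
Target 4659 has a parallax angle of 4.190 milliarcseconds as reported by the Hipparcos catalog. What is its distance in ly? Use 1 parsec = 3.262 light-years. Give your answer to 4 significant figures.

p = 4.190 milliarcseconds = 0.004190 arcsec.
d = 1/p = 1/0.004190 = 238.66 pc.
In light-years: 238.66 × 3.262 = 778.51 ly.

778.5 ly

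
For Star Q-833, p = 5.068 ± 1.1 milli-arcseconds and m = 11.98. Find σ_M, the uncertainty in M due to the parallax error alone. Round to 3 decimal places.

M = m − 5 log₁₀ d + 5 = m + 5 log₁₀ p + 5, so ∂M/∂p = 5/(p ln 10).
σ_M = (5/ln 10) · (σ_p/p) = 2.1715 × 1.1/5.068 = 2.1715 × 0.21705 = 0.47132.

σ_M = 0.471 mag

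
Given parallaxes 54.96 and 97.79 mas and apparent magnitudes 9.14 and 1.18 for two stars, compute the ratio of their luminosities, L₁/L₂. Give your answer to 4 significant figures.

d₁ = 1/p₁ = 1/0.05496″ = 18.195 pc; d₂ = 1/p₂ = 1/0.09779″ = 10.226 pc.
M₁ = m₁ − 5 log₁₀ d₁ + 5 = 9.14 − 6.2998 + 5 = 7.8402.
M₂ = 1.18 − 5.0485 + 5 = 1.1315.
L₁/L₂ = 10^(0.4(M₂ − M₁)) = 10^(0.4 × (-6.7087)) = 10^(-2.68348) = 0.0020726.

L₁/L₂ = 0.002073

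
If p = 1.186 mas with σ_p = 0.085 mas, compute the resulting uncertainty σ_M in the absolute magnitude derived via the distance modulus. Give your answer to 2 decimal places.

M = m − 5 log₁₀ d + 5 = m + 5 log₁₀ p + 5, so ∂M/∂p = 5/(p ln 10).
σ_M = (5/ln 10) · (σ_p/p) = 2.1715 × 0.085/1.186 = 2.1715 × 0.071669 = 0.15563.

σ_M = 0.16 mag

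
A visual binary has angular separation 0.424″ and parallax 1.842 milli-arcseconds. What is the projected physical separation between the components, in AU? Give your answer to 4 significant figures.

230.2 AU

d = 1/p = 1/0.001842″ = 542.89 pc.
At distance d (pc), an angle of θ arcsec spans θ·d AU: s = 0.424 × 542.89 = 230.19 AU.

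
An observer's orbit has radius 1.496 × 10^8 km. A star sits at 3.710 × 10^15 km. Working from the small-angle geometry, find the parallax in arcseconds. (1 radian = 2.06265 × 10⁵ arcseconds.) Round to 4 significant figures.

0.008317 arcsec

θ ≈ B/d = (1.496 × 10^8) / (3.710 × 10^15) = 4.0323 × 10^-8 rad.
In arcseconds: 4.0323 × 10^-8 × 206265 = 0.0083172″.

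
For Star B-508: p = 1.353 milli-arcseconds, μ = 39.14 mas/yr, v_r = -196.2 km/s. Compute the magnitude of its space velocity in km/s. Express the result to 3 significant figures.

239 km/s

d = 1/p = 1/0.001353″ = 739.1 pc.
μ = 39.14 mas/yr = 0.03914 ″/yr.
v_t = 4.740 μ d = 4.740 × 0.03914 × 739.1 = 137.12 km/s.
v = √(v_r² + v_t²) = √((-196.2)² + 137.12²) = √57296.3 = 239.37 km/s.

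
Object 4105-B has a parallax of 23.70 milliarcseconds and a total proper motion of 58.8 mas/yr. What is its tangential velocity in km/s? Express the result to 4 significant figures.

11.76 km/s

d = 1/p = 1/0.02370″ = 42.194 pc.
μ = 58.8 mas/yr = 0.0588 ″/yr.
v_t = 4.74 × μ × d = 4.74 × 0.0588 × 42.194 = 11.76 km/s.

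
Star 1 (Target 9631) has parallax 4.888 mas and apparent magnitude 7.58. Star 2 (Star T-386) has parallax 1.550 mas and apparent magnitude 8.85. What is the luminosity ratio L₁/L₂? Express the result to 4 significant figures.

L₁/L₂ = 0.3239

d₁ = 1/p₁ = 1/0.004888″ = 204.58 pc; d₂ = 1/p₂ = 1/0.001550″ = 645.16 pc.
M₁ = m₁ − 5 log₁₀ d₁ + 5 = 7.58 − 11.5543 + 5 = 1.0257.
M₂ = 8.85 − 14.0483 + 5 = -0.1983.
L₁/L₂ = 10^(0.4(M₂ − M₁)) = 10^(0.4 × (-1.2240)) = 10^(-0.48960) = 0.32389.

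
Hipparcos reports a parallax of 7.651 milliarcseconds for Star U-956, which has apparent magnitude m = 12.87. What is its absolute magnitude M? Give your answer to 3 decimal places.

M = 7.289

d = 1/p = 1/0.007651″ = 130.7 pc.
m − M = 5 log₁₀(130.7) − 5 = 10.5814 − 5 = 5.5814.
M = m − (m − M) = 12.87 − 5.5814 = 7.289.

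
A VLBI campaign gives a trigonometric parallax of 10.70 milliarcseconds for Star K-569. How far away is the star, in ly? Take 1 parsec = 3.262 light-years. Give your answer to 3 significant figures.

305 ly

p = 10.70 milliarcseconds = 0.01070 arcsec.
d = 1/p = 1/0.01070 = 93.458 pc.
In light-years: 93.458 × 3.262 = 304.86 ly.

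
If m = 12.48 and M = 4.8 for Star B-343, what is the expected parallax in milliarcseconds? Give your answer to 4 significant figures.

2.911 mas

m − M = 12.48 − 4.8 = 7.68.
d = 10^((m−M)/5 + 1) = 10^2.536 = 343.56 pc.
p = 1/d = 1/343.56 = 0.0029107 arcsec = 2.9107 mas.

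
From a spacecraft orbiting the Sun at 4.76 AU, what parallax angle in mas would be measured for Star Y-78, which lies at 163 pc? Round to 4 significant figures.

29.20 mas

p (arcsec) = B (AU) / d (pc).
p = 4.76 / 163 = 0.029202 arcsec = 29.202 mas.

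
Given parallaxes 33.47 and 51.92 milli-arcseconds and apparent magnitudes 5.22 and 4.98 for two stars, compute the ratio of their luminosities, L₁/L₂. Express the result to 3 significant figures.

d₁ = 1/p₁ = 1/0.03347″ = 29.878 pc; d₂ = 1/p₂ = 1/0.05192″ = 19.26 pc.
M₁ = m₁ − 5 log₁₀ d₁ + 5 = 5.22 − 7.3768 + 5 = 2.8432.
M₂ = 4.98 − 6.4233 + 5 = 3.5567.
L₁/L₂ = 10^(0.4(M₂ − M₁)) = 10^(0.4 × 0.7135) = 10^0.28540 = 1.9293.

L₁/L₂ = 1.93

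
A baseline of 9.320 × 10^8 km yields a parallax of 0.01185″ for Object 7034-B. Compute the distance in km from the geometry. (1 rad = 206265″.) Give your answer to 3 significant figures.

θ = 0.01185″ = 0.01185/206265 = 5.7450 × 10^-8 rad.
d = B/θ = (9.320 × 10^8) / (5.7450 × 10^-8) = 1.6223 × 10^16 km.

1.62 × 10^16 km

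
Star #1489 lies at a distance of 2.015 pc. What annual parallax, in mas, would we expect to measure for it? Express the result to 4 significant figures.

496.3 mas

p = 1/d = 1/2.015 = 0.49628 arcsec.
= 0.49628 × 1000 = 496.28 mas.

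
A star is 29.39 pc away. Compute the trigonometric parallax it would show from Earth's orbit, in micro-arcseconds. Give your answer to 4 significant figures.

34030 μas

p = 1/d = 1/29.39 = 0.034025 arcsec.
= 0.034025 × 10⁶ = 34025 μas.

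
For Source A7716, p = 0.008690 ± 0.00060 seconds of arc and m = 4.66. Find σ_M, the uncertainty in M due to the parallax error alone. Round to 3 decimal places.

M = m − 5 log₁₀ d + 5 = m + 5 log₁₀ p + 5, so ∂M/∂p = 5/(p ln 10).
σ_M = (5/ln 10) · (σ_p/p) = 2.1715 × 0.00060/0.008690 = 2.1715 × 0.069045 = 0.14993.

σ_M = 0.150 mag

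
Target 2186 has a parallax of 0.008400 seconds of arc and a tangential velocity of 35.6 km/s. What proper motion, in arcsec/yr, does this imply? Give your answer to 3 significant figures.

d = 1/p = 1/0.008400″ = 119.05 pc.
μ = v_t / (4.74 d) = 35.6 / (4.74 × 119.05) = 35.6 / 564.3 = 0.063087 ″/yr.

0.0631 arcsec/yr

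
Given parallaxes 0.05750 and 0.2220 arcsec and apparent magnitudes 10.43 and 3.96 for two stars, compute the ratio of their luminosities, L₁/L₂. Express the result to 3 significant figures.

L₁/L₂ = 0.0385

d₁ = 1/p₁ = 1/0.05750″ = 17.391 pc; d₂ = 1/p₂ = 1/0.2220″ = 4.5045 pc.
M₁ = m₁ − 5 log₁₀ d₁ + 5 = 10.43 − 6.2016 + 5 = 9.2284.
M₂ = 3.96 − 3.2682 + 5 = 5.6918.
L₁/L₂ = 10^(0.4(M₂ − M₁)) = 10^(0.4 × (-3.5366)) = 10^(-1.41464) = 0.038491.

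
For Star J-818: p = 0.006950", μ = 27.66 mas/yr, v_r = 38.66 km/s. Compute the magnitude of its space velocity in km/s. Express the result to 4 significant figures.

d = 1/p = 1/0.006950″ = 143.88 pc.
μ = 27.66 mas/yr = 0.02766 ″/yr.
v_t = 4.740 μ d = 4.740 × 0.02766 × 143.88 = 18.864 km/s.
v = √(v_r² + v_t²) = √(38.66² + 18.864²) = √1850.45 = 43.017 km/s.

43.02 km/s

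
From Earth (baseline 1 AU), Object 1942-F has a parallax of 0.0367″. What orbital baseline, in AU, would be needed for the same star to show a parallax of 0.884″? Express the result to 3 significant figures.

Parallax scales linearly with baseline: p ∝ B, so B = p_target / p_Earth × 1 AU.
B = 0.884 / 0.0367 = 24.087 AU.

24.1 AU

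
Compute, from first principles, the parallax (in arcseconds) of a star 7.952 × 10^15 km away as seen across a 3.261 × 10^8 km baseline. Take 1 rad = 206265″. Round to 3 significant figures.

θ ≈ B/d = (3.261 × 10^8) / (7.952 × 10^15) = 4.1009 × 10^-8 rad.
In arcseconds: 4.1009 × 10^-8 × 206265 = 0.0084587″.

0.00846 arcsec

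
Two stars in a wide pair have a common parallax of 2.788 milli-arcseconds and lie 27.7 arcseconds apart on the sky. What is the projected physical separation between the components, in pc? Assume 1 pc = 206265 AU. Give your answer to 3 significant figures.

0.0482 pc

d = 1/p = 1/0.002788″ = 358.68 pc.
At distance d (pc), an angle of θ arcsec spans θ·d AU: s = 27.7 × 358.68 = 9935.4 AU.
= 9935.4 / 206265 = 0.048168 pc.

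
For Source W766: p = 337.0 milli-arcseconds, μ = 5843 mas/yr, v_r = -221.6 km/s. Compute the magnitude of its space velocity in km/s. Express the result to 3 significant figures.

d = 1/p = 1/0.3370″ = 2.9674 pc.
μ = 5843 mas/yr = 5.843 ″/yr.
v_t = 4.740 μ d = 4.740 × 5.843 × 2.9674 = 82.185 km/s.
v = √(v_r² + v_t²) = √((-221.6)² + 82.185²) = √55860.9 = 236.35 km/s.

236 km/s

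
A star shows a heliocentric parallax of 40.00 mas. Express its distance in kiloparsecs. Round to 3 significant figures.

p = 40.00 mas = 0.04000 arcsec.
d = 1/p = 1/0.04000 = 25 pc.
= 0.025 kpc.

0.0250 kpc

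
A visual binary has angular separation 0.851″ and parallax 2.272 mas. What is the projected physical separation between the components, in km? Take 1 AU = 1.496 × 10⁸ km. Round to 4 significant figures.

d = 1/p = 1/0.002272″ = 440.14 pc.
At distance d (pc), an angle of θ arcsec spans θ·d AU: s = 0.851 × 440.14 = 374.56 AU.
= 374.56 × 1.496 × 10⁸ km = 5.6034 × 10^10 km.

5.603 × 10^10 km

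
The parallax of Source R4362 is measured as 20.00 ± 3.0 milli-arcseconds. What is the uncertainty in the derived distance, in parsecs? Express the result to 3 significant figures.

d = 1/p, so σ_d = σ_p / p².
σ_d = 0.00300 / (0.02000)² = 0.00300 / 0.0004 = 7.5 pc.

7.50 pc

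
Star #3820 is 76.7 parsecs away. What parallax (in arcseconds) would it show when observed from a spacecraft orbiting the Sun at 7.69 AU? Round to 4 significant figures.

0.1003 arcsec

p (arcsec) = B (AU) / d (pc).
p = 7.69 / 76.7 = 0.10026 arcsec.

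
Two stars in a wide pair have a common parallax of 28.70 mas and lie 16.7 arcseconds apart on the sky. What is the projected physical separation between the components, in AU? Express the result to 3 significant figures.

582 AU

d = 1/p = 1/0.02870″ = 34.843 pc.
At distance d (pc), an angle of θ arcsec spans θ·d AU: s = 16.7 × 34.843 = 581.88 AU.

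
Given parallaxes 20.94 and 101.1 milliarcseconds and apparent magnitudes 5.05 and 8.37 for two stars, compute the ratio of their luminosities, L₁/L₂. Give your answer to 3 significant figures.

d₁ = 1/p₁ = 1/0.02094″ = 47.755 pc; d₂ = 1/p₂ = 1/0.1011″ = 9.8912 pc.
M₁ = m₁ − 5 log₁₀ d₁ + 5 = 5.05 − 8.3951 + 5 = 1.6549.
M₂ = 8.37 − 4.9762 + 5 = 8.3938.
L₁/L₂ = 10^(0.4(M₂ − M₁)) = 10^(0.4 × 6.7389) = 10^2.69556 = 496.09.

L₁/L₂ = 496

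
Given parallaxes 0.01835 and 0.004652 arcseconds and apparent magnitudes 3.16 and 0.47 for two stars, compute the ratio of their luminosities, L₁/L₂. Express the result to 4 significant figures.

L₁/L₂ = 0.005395

d₁ = 1/p₁ = 1/0.01835″ = 54.496 pc; d₂ = 1/p₂ = 1/0.004652″ = 214.96 pc.
M₁ = m₁ − 5 log₁₀ d₁ + 5 = 3.16 − 8.6818 + 5 = -0.5218.
M₂ = 0.47 − 11.6618 + 5 = -6.1918.
L₁/L₂ = 10^(0.4(M₂ − M₁)) = 10^(0.4 × (-5.6700)) = 10^(-2.26800) = 0.0053951.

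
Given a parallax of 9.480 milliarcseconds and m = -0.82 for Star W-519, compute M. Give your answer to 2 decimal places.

d = 1/p = 1/0.009480″ = 105.49 pc.
m − M = 5 log₁₀(105.49) − 5 = 10.1161 − 5 = 5.1161.
M = m − (m − M) = -0.82 − 5.1161 = -5.94.

M = -5.94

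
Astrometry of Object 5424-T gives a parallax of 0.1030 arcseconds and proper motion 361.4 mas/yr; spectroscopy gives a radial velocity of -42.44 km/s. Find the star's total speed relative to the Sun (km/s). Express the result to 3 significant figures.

d = 1/p = 1/0.1030″ = 9.7087 pc.
μ = 361.4 mas/yr = 0.3614 ″/yr.
v_t = 4.740 μ d = 4.740 × 0.3614 × 9.7087 = 16.631 km/s.
v = √(v_r² + v_t²) = √((-42.44)² + 16.631²) = √2077.74 = 45.582 km/s.

45.6 km/s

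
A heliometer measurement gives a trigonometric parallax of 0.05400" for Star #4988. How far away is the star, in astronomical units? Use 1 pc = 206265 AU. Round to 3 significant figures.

d = 1/p = 1/0.05400 = 18.519 pc.
In AU: 18.519 × 206265 = 3.8198 × 10^6 AU.

3.82 × 10^6 AU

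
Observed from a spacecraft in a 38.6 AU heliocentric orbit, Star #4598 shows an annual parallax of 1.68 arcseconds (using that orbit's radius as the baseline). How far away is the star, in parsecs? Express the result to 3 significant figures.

23.0 pc

With baseline B (in AU) and parallax p (in arcsec), d = B/p parsecs.
d = 38.6 / 1.68 = 22.976 pc.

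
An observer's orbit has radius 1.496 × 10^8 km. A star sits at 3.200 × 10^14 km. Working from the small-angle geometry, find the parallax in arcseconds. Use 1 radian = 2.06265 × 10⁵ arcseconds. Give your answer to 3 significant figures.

θ ≈ B/d = (1.496 × 10^8) / (3.200 × 10^14) = 4.6750 × 10^-7 rad.
In arcseconds: 4.6750 × 10^-7 × 206265 = 0.096429″.

0.0964 arcsec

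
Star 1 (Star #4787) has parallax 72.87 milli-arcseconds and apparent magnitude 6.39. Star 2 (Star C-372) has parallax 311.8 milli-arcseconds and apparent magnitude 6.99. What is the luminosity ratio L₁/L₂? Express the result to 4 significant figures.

d₁ = 1/p₁ = 1/0.07287″ = 13.723 pc; d₂ = 1/p₂ = 1/0.3118″ = 3.2072 pc.
M₁ = m₁ − 5 log₁₀ d₁ + 5 = 6.39 − 5.6872 + 5 = 5.7028.
M₂ = 6.99 − 2.5306 + 5 = 9.4594.
L₁/L₂ = 10^(0.4(M₂ − M₁)) = 10^(0.4 × 3.7566) = 10^1.50264 = 31.816.

L₁/L₂ = 31.82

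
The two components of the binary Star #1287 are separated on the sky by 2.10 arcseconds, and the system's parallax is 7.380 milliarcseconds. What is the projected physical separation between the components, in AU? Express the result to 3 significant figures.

285 AU

d = 1/p = 1/0.007380″ = 135.5 pc.
At distance d (pc), an angle of θ arcsec spans θ·d AU: s = 2.10 × 135.5 = 284.55 AU.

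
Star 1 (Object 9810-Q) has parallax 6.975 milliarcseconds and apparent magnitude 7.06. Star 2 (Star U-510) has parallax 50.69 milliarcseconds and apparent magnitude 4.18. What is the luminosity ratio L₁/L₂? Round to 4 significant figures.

L₁/L₂ = 3.722

d₁ = 1/p₁ = 1/0.006975″ = 143.37 pc; d₂ = 1/p₂ = 1/0.05069″ = 19.728 pc.
M₁ = m₁ − 5 log₁₀ d₁ + 5 = 7.06 − 10.7823 + 5 = 1.2777.
M₂ = 4.18 − 6.4754 + 5 = 2.7046.
L₁/L₂ = 10^(0.4(M₂ − M₁)) = 10^(0.4 × 1.4269) = 10^0.57076 = 3.7219.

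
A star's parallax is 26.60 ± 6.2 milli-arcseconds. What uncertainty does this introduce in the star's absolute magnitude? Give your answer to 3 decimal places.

σ_M = 0.506 mag

M = m − 5 log₁₀ d + 5 = m + 5 log₁₀ p + 5, so ∂M/∂p = 5/(p ln 10).
σ_M = (5/ln 10) · (σ_p/p) = 2.1715 × 6.2/26.60 = 2.1715 × 0.23308 = 0.50613.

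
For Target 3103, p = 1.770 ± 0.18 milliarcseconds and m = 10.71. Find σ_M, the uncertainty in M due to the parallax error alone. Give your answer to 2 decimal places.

M = m − 5 log₁₀ d + 5 = m + 5 log₁₀ p + 5, so ∂M/∂p = 5/(p ln 10).
σ_M = (5/ln 10) · (σ_p/p) = 2.1715 × 0.18/1.770 = 2.1715 × 0.10169 = 0.22082.

σ_M = 0.22 mag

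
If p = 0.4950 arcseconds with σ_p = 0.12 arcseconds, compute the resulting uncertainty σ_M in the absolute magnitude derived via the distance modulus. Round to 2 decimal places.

M = m − 5 log₁₀ d + 5 = m + 5 log₁₀ p + 5, so ∂M/∂p = 5/(p ln 10).
σ_M = (5/ln 10) · (σ_p/p) = 2.1715 × 0.12/0.4950 = 2.1715 × 0.24242 = 0.52642.

σ_M = 0.53 mag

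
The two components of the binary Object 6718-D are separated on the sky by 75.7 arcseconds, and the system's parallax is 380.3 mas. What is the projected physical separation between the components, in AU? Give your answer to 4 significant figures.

d = 1/p = 1/0.3803″ = 2.6295 pc.
At distance d (pc), an angle of θ arcsec spans θ·d AU: s = 75.7 × 2.6295 = 199.05 AU.

199.1 AU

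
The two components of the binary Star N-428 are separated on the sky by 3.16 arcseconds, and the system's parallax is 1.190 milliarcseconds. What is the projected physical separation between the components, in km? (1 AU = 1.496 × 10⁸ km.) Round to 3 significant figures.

3.97 × 10^11 km

d = 1/p = 1/0.001190″ = 840.34 pc.
At distance d (pc), an angle of θ arcsec spans θ·d AU: s = 3.16 × 840.34 = 2655.5 AU.
= 2655.5 × 1.496 × 10⁸ km = 3.9726 × 10^11 km.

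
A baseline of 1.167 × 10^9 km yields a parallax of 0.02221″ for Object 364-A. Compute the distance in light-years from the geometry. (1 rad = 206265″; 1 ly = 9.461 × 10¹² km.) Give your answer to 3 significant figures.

1150 ly

θ = 0.02221″ = 0.02221/206265 = 1.0768 × 10^-7 rad.
d = B/θ = (1.167 × 10^9) / (1.0768 × 10^-7) = 1.0838 × 10^16 km = (1.0838 × 10^16) / (9.461 × 10^12) ly = 1145.5 ly.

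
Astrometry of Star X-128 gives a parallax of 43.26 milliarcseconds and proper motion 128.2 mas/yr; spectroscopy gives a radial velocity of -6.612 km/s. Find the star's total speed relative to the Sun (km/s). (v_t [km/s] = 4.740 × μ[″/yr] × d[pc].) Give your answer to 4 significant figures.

d = 1/p = 1/0.04326″ = 23.116 pc.
μ = 128.2 mas/yr = 0.1282 ″/yr.
v_t = 4.740 μ d = 4.740 × 0.1282 × 23.116 = 14.047 km/s.
v = √(v_r² + v_t²) = √((-6.612)² + 14.047²) = √241.037 = 15.525 km/s.

15.53 km/s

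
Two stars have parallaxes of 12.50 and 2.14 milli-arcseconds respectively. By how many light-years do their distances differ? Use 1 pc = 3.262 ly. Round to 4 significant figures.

d_A = 1/0.01250″ = 80 pc; d_B = 1/0.002140″ = 467.29 pc.
|d_B − d_A| = |467.29 − 80| = 387.29 pc = 387.29 × 3.262 ly = 1263.3 ly.

1263 ly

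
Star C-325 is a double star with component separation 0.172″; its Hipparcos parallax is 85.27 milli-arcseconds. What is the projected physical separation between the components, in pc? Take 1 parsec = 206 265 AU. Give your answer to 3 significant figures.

9.78 × 10^-6 pc

d = 1/p = 1/0.08527″ = 11.727 pc.
At distance d (pc), an angle of θ arcsec spans θ·d AU: s = 0.172 × 11.727 = 2.017 AU.
= 2.017 / 206265 = 9.7787 × 10^-6 pc.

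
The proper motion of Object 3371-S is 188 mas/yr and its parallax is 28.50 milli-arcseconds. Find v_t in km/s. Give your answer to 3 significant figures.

d = 1/p = 1/0.02850″ = 35.088 pc.
μ = 188 mas/yr = 0.188 ″/yr.
v_t = 4.74 × μ × d = 4.74 × 0.188 × 35.088 = 31.268 km/s.

31.3 km/s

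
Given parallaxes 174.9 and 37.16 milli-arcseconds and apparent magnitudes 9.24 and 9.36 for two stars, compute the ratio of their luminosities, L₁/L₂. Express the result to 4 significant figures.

L₁/L₂ = 0.05042

d₁ = 1/p₁ = 1/0.1749″ = 5.7176 pc; d₂ = 1/p₂ = 1/0.03716″ = 26.911 pc.
M₁ = m₁ − 5 log₁₀ d₁ + 5 = 9.24 − 3.7861 + 5 = 10.4539.
M₂ = 9.36 − 7.1496 + 5 = 7.2104.
L₁/L₂ = 10^(0.4(M₂ − M₁)) = 10^(0.4 × (-3.2435)) = 10^(-1.29740) = 0.05042.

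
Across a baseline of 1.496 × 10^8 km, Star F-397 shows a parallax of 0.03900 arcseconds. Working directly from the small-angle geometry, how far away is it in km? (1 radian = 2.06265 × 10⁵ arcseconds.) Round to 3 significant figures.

θ = 0.03900″ = 0.03900/206265 = 1.8908 × 10^-7 rad.
d = B/θ = (1.496 × 10^8) / (1.8908 × 10^-7) = 7.9120 × 10^14 km.

7.91 × 10^14 km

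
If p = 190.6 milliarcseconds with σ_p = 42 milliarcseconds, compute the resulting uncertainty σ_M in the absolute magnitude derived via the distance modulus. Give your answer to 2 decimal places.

σ_M = 0.48 mag

M = m − 5 log₁₀ d + 5 = m + 5 log₁₀ p + 5, so ∂M/∂p = 5/(p ln 10).
σ_M = (5/ln 10) · (σ_p/p) = 2.1715 × 42/190.6 = 2.1715 × 0.22036 = 0.47851.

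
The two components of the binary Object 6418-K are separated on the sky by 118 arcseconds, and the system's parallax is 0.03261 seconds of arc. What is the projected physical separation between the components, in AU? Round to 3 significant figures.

d = 1/p = 1/0.03261″ = 30.665 pc.
At distance d (pc), an angle of θ arcsec spans θ·d AU: s = 118 × 30.665 = 3618.5 AU.

3620 AU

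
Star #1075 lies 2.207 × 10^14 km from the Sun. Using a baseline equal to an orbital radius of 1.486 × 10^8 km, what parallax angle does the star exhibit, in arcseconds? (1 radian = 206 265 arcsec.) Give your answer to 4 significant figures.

θ ≈ B/d = (1.486 × 10^8) / (2.207 × 10^14) = 6.7331 × 10^-7 rad.
In arcseconds: 6.7331 × 10^-7 × 206265 = 0.13888″.

0.1389 arcsec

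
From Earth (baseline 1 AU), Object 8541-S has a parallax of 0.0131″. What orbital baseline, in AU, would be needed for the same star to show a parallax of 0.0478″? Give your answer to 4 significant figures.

Parallax scales linearly with baseline: p ∝ B, so B = p_target / p_Earth × 1 AU.
B = 0.0478 / 0.0131 = 3.6489 AU.

3.649 AU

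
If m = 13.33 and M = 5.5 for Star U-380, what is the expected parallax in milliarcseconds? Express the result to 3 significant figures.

m − M = 13.33 − 5.5 = 7.83.
d = 10^((m−M)/5 + 1) = 10^2.566 = 368.13 pc.
p = 1/d = 1/368.13 = 0.0027164 arcsec = 2.7164 mas.

2.72 mas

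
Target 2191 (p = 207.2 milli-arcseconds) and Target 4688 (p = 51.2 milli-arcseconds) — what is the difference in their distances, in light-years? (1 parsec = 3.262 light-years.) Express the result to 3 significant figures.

48.0 ly

d_A = 1/0.2072″ = 4.8263 pc; d_B = 1/0.05120″ = 19.531 pc.
|d_B − d_A| = |19.531 − 4.8263| = 14.705 pc = 14.705 × 3.262 ly = 47.968 ly.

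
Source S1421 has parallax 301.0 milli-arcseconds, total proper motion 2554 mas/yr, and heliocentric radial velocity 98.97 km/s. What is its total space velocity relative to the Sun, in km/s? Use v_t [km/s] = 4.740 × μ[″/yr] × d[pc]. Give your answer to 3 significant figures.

d = 1/p = 1/0.3010″ = 3.3223 pc.
μ = 2554 mas/yr = 2.554 ″/yr.
v_t = 4.740 μ d = 4.740 × 2.554 × 3.3223 = 40.22 km/s.
v = √(v_r² + v_t²) = √(98.97² + 40.22²) = √11412.7 = 106.83 km/s.

107 km/s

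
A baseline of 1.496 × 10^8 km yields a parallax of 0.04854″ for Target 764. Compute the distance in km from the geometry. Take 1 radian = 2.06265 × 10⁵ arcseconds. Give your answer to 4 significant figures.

θ = 0.04854″ = 0.04854/206265 = 2.3533 × 10^-7 rad.
d = B/θ = (1.496 × 10^8) / (2.3533 × 10^-7) = 6.3570 × 10^14 km.

6.357 × 10^14 km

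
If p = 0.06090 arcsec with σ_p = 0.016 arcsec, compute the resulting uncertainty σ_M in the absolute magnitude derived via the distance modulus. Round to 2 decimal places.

σ_M = 0.57 mag

M = m − 5 log₁₀ d + 5 = m + 5 log₁₀ p + 5, so ∂M/∂p = 5/(p ln 10).
σ_M = (5/ln 10) · (σ_p/p) = 2.1715 × 0.016/0.06090 = 2.1715 × 0.26273 = 0.57052.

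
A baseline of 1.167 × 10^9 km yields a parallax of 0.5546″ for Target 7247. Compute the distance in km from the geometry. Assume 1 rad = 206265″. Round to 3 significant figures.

4.34 × 10^14 km

θ = 0.5546″ = 0.5546/206265 = 2.6888 × 10^-6 rad.
d = B/θ = (1.167 × 10^9) / (2.6888 × 10^-6) = 4.3402 × 10^14 km.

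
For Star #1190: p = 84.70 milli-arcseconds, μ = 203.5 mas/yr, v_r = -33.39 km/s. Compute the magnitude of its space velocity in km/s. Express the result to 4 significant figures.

d = 1/p = 1/0.08470″ = 11.806 pc.
μ = 203.5 mas/yr = 0.2035 ″/yr.
v_t = 4.740 μ d = 4.740 × 0.2035 × 11.806 = 11.388 km/s.
v = √(v_r² + v_t²) = √((-33.39)² + 11.388²) = √1244.58 = 35.279 km/s.

35.28 km/s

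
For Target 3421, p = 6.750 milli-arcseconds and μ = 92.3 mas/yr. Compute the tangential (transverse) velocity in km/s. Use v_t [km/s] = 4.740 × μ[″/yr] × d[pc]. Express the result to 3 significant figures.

64.8 km/s

d = 1/p = 1/0.006750″ = 148.15 pc.
μ = 92.3 mas/yr = 0.0923 ″/yr.
v_t = 4.74 × μ × d = 4.74 × 0.0923 × 148.15 = 64.816 km/s.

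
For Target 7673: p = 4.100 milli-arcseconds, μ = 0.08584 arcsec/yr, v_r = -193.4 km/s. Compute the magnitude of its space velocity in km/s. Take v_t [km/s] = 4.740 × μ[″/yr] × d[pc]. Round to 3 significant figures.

217 km/s

d = 1/p = 1/0.004100″ = 243.9 pc.
v_t = 4.740 μ d = 4.740 × 0.08584 × 243.9 = 99.238 km/s.
v = √(v_r² + v_t²) = √((-193.4)² + 99.238²) = √47251.7 = 217.37 km/s.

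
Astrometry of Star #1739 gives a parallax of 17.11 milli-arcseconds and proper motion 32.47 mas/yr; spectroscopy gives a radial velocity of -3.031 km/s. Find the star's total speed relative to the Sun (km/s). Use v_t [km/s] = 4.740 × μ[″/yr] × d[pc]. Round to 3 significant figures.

d = 1/p = 1/0.01711″ = 58.445 pc.
μ = 32.47 mas/yr = 0.03247 ″/yr.
v_t = 4.740 μ d = 4.740 × 0.03247 × 58.445 = 8.9951 km/s.
v = √(v_r² + v_t²) = √((-3.031)² + 8.9951²) = √90.0988 = 9.492 km/s.

9.49 km/s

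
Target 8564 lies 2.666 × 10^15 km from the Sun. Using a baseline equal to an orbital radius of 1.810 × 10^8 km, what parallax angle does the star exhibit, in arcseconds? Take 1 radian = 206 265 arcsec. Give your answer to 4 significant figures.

θ ≈ B/d = (1.810 × 10^8) / (2.666 × 10^15) = 6.7892 × 10^-8 rad.
In arcseconds: 6.7892 × 10^-8 × 206265 = 0.014004″.

0.01400 arcsec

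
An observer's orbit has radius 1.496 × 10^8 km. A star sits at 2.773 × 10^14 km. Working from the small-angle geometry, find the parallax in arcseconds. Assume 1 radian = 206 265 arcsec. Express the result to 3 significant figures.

0.111 arcsec

θ ≈ B/d = (1.496 × 10^8) / (2.773 × 10^14) = 5.3949 × 10^-7 rad.
In arcseconds: 5.3949 × 10^-7 × 206265 = 0.11128″.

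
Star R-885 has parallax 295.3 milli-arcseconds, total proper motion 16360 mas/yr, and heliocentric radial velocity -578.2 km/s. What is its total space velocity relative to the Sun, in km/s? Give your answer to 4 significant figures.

d = 1/p = 1/0.2953″ = 3.3864 pc.
μ = 16360 mas/yr = 16.36 ″/yr.
v_t = 4.740 μ d = 4.740 × 16.36 × 3.3864 = 262.6 km/s.
v = √(v_r² + v_t²) = √((-578.2)² + 262.6²) = √403274 = 635.04 km/s.

635.0 km/s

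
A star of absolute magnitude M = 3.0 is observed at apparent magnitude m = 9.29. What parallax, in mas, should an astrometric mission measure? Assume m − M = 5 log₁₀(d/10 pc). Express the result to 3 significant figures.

m − M = 9.29 − 3.0 = 6.29.
d = 10^((m−M)/5 + 1) = 10^2.258 = 181.13 pc.
p = 1/d = 1/181.13 = 0.0055209 arcsec = 5.5209 mas.

5.52 mas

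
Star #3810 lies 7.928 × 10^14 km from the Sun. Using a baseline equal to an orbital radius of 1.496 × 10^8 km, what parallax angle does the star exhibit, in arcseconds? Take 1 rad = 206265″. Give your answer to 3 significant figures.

θ ≈ B/d = (1.496 × 10^8) / (7.928 × 10^14) = 1.8870 × 10^-7 rad.
In arcseconds: 1.8870 × 10^-7 × 206265 = 0.038922″.

0.0389 arcsec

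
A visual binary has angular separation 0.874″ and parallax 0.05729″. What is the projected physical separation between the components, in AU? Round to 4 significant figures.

15.26 AU

d = 1/p = 1/0.05729″ = 17.455 pc.
At distance d (pc), an angle of θ arcsec spans θ·d AU: s = 0.874 × 17.455 = 15.256 AU.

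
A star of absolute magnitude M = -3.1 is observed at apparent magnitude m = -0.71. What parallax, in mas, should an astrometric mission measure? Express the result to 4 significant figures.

33.27 mas

m − M = -0.71 − (-3.1) = 2.39.
d = 10^((m−M)/5 + 1) = 10^1.478 = 30.061 pc.
p = 1/d = 1/30.061 = 0.033266 arcsec = 33.266 mas.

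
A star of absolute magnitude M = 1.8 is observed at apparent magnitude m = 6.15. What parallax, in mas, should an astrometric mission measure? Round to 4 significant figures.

m − M = 6.15 − 1.8 = 4.35.
d = 10^((m−M)/5 + 1) = 10^1.870 = 74.131 pc.
p = 1/d = 1/74.131 = 0.01349 arcsec = 13.49 mas.

13.49 mas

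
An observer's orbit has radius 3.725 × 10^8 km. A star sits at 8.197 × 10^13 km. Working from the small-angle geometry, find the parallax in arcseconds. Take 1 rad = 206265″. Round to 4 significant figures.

0.9373 arcsec

θ ≈ B/d = (3.725 × 10^8) / (8.197 × 10^13) = 4.5443 × 10^-6 rad.
In arcseconds: 4.5443 × 10^-6 × 206265 = 0.93733″.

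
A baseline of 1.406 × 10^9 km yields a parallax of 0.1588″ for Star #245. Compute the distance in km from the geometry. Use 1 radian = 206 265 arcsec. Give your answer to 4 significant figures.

θ = 0.1588″ = 0.1588/206265 = 7.6988 × 10^-7 rad.
d = B/θ = (1.406 × 10^9) / (7.6988 × 10^-7) = 1.8263 × 10^15 km.

1.826 × 10^15 km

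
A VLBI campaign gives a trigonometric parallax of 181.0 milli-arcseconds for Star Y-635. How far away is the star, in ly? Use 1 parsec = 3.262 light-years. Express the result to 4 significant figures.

18.02 ly

p = 181.0 milli-arcseconds = 0.1810 arcsec.
d = 1/p = 1/0.1810 = 5.5249 pc.
In light-years: 5.5249 × 3.262 = 18.022 ly.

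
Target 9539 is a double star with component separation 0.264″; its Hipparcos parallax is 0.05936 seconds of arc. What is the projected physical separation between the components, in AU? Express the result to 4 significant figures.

4.447 AU

d = 1/p = 1/0.05936″ = 16.846 pc.
At distance d (pc), an angle of θ arcsec spans θ·d AU: s = 0.264 × 16.846 = 4.4473 AU.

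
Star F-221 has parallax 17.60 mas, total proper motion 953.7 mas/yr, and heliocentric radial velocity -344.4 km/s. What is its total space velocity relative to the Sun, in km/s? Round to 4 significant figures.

429.6 km/s

d = 1/p = 1/0.01760″ = 56.818 pc.
μ = 953.7 mas/yr = 0.9537 ″/yr.
v_t = 4.740 μ d = 4.740 × 0.9537 × 56.818 = 256.85 km/s.
v = √(v_r² + v_t²) = √((-344.4)² + 256.85²) = √184583 = 429.63 km/s.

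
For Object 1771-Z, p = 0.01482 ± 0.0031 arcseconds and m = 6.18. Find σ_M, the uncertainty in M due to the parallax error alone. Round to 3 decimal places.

M = m − 5 log₁₀ d + 5 = m + 5 log₁₀ p + 5, so ∂M/∂p = 5/(p ln 10).
σ_M = (5/ln 10) · (σ_p/p) = 2.1715 × 0.0031/0.01482 = 2.1715 × 0.20918 = 0.45423.

σ_M = 0.454 mag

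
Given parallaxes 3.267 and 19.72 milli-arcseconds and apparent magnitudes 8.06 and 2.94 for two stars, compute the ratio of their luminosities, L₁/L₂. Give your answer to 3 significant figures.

d₁ = 1/p₁ = 1/0.003267″ = 306.09 pc; d₂ = 1/p₂ = 1/0.01972″ = 50.71 pc.
M₁ = m₁ − 5 log₁₀ d₁ + 5 = 8.06 − 12.4292 + 5 = 0.6308.
M₂ = 2.94 − 8.5255 + 5 = -0.5855.
L₁/L₂ = 10^(0.4(M₂ − M₁)) = 10^(0.4 × (-1.2163)) = 10^(-0.48652) = 0.3262.

L₁/L₂ = 0.326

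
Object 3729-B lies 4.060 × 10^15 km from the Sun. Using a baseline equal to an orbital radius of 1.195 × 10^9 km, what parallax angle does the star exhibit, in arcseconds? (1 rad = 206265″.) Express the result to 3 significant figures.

θ ≈ B/d = (1.195 × 10^9) / (4.060 × 10^15) = 2.9433 × 10^-7 rad.
In arcseconds: 2.9433 × 10^-7 × 206265 = 0.06071″.

0.0607 arcsec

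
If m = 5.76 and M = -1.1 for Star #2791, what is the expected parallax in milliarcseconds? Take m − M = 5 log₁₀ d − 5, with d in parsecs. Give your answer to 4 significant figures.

4.246 mas

m − M = 5.76 − (-1.1) = 6.86.
d = 10^((m−M)/5 + 1) = 10^2.372 = 235.5 pc.
p = 1/d = 1/235.5 = 0.0042463 arcsec = 4.2463 mas.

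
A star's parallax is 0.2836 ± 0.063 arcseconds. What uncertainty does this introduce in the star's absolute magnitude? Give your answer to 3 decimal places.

M = m − 5 log₁₀ d + 5 = m + 5 log₁₀ p + 5, so ∂M/∂p = 5/(p ln 10).
σ_M = (5/ln 10) · (σ_p/p) = 2.1715 × 0.063/0.2836 = 2.1715 × 0.22214 = 0.48238.

σ_M = 0.482 mag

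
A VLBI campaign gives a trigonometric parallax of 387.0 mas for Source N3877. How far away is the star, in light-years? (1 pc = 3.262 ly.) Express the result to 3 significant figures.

p = 387.0 mas = 0.3870 arcsec.
d = 1/p = 1/0.3870 = 2.584 pc.
In light-years: 2.584 × 3.262 = 8.429 ly.

8.43 light years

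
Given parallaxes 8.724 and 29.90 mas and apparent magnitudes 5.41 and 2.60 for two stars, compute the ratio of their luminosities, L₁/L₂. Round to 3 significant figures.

L₁/L₂ = 0.883

d₁ = 1/p₁ = 1/0.008724″ = 114.63 pc; d₂ = 1/p₂ = 1/0.02990″ = 33.445 pc.
M₁ = m₁ − 5 log₁₀ d₁ + 5 = 5.41 − 10.2965 + 5 = 0.1135.
M₂ = 2.60 − 7.6217 + 5 = -0.0217.
L₁/L₂ = 10^(0.4(M₂ − M₁)) = 10^(0.4 × (-0.1352)) = 10^(-0.05408) = 0.88292.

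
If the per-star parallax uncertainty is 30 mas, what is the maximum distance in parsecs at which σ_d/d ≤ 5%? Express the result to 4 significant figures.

1.667 pc

σ_d/d = σ_p/p, so the condition is σ_p/p ≤ 0.05, i.e. p ≥ σ_p/0.05.
p_min = 30/0.05 = 600 mas = 0.6 arcsec.
d_max = 1/p_min = 1/0.6 = 1.6667 pc.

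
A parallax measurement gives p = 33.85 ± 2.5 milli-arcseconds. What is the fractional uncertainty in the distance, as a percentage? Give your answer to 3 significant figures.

For d = 1/p, |σ_d/d| = |σ_p/p|.
σ_p/p = 2.5 / 33.85 = 0.073855 = 7.3855%.

7.39%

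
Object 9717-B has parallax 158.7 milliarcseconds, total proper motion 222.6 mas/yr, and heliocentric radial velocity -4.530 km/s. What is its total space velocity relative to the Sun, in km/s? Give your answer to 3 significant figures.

8.05 km/s

d = 1/p = 1/0.1587″ = 6.3012 pc.
μ = 222.6 mas/yr = 0.2226 ″/yr.
v_t = 4.740 μ d = 4.740 × 0.2226 × 6.3012 = 6.6485 km/s.
v = √(v_r² + v_t²) = √((-4.530)² + 6.6485²) = √64.7235 = 8.0451 km/s.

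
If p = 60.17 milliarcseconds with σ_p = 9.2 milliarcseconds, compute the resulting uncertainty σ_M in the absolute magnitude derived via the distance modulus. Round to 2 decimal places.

σ_M = 0.33 mag

M = m − 5 log₁₀ d + 5 = m + 5 log₁₀ p + 5, so ∂M/∂p = 5/(p ln 10).
σ_M = (5/ln 10) · (σ_p/p) = 2.1715 × 9.2/60.17 = 2.1715 × 0.1529 = 0.33202.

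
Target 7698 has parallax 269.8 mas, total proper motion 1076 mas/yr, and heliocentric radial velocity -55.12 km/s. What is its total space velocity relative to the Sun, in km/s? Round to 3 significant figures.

58.3 km/s

d = 1/p = 1/0.2698″ = 3.7064 pc.
μ = 1076 mas/yr = 1.076 ″/yr.
v_t = 4.740 μ d = 4.740 × 1.076 × 3.7064 = 18.904 km/s.
v = √(v_r² + v_t²) = √((-55.12)² + 18.904²) = √3395.58 = 58.272 km/s.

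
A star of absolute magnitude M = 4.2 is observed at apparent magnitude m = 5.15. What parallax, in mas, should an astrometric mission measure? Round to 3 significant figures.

m − M = 5.15 − 4.2 = 0.95.
d = 10^((m−M)/5 + 1) = 10^1.190 = 15.488 pc.
p = 1/d = 1/15.488 = 0.064566 arcsec = 64.566 mas.

64.6 mas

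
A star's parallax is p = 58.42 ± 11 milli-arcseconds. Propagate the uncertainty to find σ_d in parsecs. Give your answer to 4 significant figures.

3.223 pc

d = 1/p, so σ_d = σ_p / p².
σ_d = 0.0110 / (0.05842)² = 0.0110 / 0.0034129 = 3.2231 pc.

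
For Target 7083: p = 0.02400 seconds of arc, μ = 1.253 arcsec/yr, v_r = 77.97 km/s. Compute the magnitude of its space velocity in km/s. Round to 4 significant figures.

d = 1/p = 1/0.02400″ = 41.667 pc.
v_t = 4.740 μ d = 4.740 × 1.253 × 41.667 = 247.47 km/s.
v = √(v_r² + v_t²) = √(77.97² + 247.47²) = √67320.7 = 259.46 km/s.

259.5 km/s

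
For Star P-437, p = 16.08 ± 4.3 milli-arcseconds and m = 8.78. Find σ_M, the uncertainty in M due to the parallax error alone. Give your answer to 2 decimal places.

σ_M = 0.58 mag

M = m − 5 log₁₀ d + 5 = m + 5 log₁₀ p + 5, so ∂M/∂p = 5/(p ln 10).
σ_M = (5/ln 10) · (σ_p/p) = 2.1715 × 4.3/16.08 = 2.1715 × 0.26741 = 0.58068.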